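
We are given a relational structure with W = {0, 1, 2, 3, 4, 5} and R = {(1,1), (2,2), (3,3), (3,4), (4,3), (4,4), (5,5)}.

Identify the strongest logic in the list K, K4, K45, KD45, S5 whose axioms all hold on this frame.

K45

Transitive (axiom 4): yes — every two-step R-path is closed by a direct edge.
Euclidean (axiom 5): yes — any two successors of a common world are R-related.
Serial (axiom D): no — 0 has no R-successor.
Reflexive (axiom T): no — 0 is not related to itself.
So F validates K, K4, K45; KD45 would additionally require R to be serial. The strongest is K45.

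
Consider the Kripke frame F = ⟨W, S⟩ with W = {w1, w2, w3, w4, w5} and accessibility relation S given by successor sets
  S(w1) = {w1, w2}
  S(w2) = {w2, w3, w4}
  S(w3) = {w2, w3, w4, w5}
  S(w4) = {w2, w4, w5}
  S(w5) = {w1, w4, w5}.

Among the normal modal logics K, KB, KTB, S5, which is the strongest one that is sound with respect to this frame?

Symmetric (axiom B): no — w1 S w2 but not w2 S w1.
Reflexive (axiom T): yes — every world is S-related to itself.
Euclidean (axiom 5): no — w2 S w4 and w2 S w3, but not w4 S w3.
So F validates K; KB would additionally require S to be symmetric. The strongest is K.

K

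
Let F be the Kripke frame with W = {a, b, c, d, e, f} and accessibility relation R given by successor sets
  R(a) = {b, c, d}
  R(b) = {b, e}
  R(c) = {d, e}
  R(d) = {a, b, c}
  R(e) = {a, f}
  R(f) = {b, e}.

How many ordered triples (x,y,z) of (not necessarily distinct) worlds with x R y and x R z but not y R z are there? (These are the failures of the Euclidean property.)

23

Enumerating: (a,b,c), (a,b,d), (a,c,b), (a,c,c), (a,d,d), (b,e,b), (b,e,e), (c,d,d), (c,d,e), (c,e,d), (c,e,e), (d,a,a), … and 11 more.
Total: 23.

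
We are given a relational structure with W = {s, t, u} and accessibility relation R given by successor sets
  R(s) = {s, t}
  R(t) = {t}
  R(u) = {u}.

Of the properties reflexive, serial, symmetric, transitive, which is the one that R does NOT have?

Reflexive: yes — every world is R-related to itself.
Serial: yes — every world has a successor (e.g. s R s).
Symmetric: no — s R t but not t R s.
Transitive: yes — every two-step R-path is closed by a direct edge.
Only symmetric fails.

symmetric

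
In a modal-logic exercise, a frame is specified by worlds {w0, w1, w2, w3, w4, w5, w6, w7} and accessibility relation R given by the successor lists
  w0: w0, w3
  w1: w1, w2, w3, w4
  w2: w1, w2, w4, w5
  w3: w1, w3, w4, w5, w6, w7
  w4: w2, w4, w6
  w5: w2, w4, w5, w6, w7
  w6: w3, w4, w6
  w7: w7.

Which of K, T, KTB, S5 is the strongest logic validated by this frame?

T

Reflexive (axiom T): yes — every world is R-related to itself.
Symmetric (axiom B): no — w0 R w3 but not w3 R w0.
Euclidean (axiom 5): no — w1 R w2 and w1 R w3, but not w2 R w3.
So F validates K, T; KTB would additionally require R to be symmetric. The strongest is T.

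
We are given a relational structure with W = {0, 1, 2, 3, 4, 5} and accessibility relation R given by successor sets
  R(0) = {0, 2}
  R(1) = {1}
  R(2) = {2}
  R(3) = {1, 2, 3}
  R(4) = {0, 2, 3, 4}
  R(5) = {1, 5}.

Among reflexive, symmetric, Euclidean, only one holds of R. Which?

reflexive

Reflexive: yes — every world is R-related to itself.
Symmetric: no — 0 R 2 but not 2 R 0.
Euclidean: no — 3 R 1 and 3 R 2, but not 1 R 2.
Only reflexive holds.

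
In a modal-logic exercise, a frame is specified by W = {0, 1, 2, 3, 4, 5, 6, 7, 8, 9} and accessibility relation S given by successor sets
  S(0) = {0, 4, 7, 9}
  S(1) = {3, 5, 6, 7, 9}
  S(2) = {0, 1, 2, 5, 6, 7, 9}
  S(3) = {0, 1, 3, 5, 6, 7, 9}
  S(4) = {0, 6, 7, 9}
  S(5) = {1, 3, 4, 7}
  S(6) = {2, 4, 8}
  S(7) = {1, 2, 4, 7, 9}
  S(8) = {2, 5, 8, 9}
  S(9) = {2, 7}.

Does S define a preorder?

No

Reflexive: no — 1 is not related to itself.
Transitive: no — 0 S 4 and 4 S 6, but not 0 S 6.
So S is not a preorder.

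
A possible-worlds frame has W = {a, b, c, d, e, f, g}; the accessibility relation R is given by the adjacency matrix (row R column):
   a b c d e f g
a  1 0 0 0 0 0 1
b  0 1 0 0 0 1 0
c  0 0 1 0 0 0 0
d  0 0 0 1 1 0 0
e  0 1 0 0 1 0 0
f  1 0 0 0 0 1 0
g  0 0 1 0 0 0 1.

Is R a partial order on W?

No

Reflexive: yes — every world is R-related to itself.
Transitive: no — a R g and g R c, but not a R c.
Antisymmetric: yes — no distinct pair is related both ways.
So R is not a partial order.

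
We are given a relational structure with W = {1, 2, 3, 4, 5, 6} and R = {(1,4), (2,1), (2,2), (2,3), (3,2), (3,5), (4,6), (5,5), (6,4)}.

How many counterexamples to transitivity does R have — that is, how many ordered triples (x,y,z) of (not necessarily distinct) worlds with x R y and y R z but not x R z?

7

Enumerating: (1,4,6), (2,1,4), (2,3,5), (3,2,1), (3,2,3), (4,6,4), (6,4,6).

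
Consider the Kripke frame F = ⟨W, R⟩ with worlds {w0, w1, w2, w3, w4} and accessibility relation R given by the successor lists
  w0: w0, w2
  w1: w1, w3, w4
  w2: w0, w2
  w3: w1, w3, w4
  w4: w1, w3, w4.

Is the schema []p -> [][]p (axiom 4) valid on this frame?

Yes

The schema 4 characterises exactly the transitive frames.
Transitive: yes — every two-step R-path is closed by a direct edge.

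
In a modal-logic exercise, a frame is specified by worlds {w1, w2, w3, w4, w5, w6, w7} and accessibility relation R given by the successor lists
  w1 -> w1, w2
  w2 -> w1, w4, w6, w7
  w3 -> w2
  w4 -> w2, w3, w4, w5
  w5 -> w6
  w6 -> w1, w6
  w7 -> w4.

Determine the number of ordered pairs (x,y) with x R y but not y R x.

8

Enumerating: (w2,w6), (w2,w7), (w3,w2), (w4,w3), (w4,w5), (w5,w6), (w6,w1), (w7,w4).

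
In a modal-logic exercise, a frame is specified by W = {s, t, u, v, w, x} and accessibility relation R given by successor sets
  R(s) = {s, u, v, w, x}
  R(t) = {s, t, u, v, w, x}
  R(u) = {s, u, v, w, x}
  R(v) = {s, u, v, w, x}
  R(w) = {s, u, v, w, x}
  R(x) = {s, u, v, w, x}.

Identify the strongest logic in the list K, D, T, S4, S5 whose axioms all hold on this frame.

Serial (axiom D): yes — every world has a successor (e.g. s R s).
Reflexive (axiom T): yes — every world is R-related to itself.
Transitive (axiom 4): yes — every two-step R-path is closed by a direct edge.
Euclidean (axiom 5): no — t R s and t R t, but not s R t.
So F validates K, D, T, S4; S5 would additionally require R to be Euclidean. The strongest is S4.

S4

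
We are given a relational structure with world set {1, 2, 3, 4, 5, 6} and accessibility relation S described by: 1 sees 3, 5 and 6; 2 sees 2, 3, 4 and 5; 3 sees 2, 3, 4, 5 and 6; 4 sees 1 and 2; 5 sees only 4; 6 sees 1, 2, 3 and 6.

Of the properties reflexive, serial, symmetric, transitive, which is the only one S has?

serial

Reflexive: no — 1 is not related to itself.
Serial: yes — every world has a successor (e.g. 1 S 3).
Symmetric: no — 1 S 3 but not 3 S 1.
Transitive: no — 1 S 3 and 3 S 2, but not 1 S 2.
Only serial holds.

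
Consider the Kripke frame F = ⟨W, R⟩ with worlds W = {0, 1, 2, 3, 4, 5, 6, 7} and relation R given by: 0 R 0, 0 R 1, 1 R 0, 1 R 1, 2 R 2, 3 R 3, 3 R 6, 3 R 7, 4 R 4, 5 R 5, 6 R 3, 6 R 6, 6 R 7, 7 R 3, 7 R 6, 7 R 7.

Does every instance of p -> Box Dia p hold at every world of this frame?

Yes

Axiom B corresponds to the accessibility relation being symmetric.
Symmetric: yes — every pair in R has its reverse in R.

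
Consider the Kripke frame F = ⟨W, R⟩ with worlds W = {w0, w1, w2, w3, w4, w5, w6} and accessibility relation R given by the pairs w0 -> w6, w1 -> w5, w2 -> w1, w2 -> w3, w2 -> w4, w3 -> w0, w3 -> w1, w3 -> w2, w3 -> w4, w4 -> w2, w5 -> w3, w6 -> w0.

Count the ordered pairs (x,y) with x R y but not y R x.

Enumerating: (w1,w5), (w2,w1), (w3,w0), (w3,w1), (w3,w4), (w5,w3).

6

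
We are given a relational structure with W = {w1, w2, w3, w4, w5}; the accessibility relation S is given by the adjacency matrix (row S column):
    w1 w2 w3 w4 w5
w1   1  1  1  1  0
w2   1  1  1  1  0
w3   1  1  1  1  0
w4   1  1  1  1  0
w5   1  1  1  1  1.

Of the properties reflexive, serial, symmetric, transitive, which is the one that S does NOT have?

Reflexive: yes — every world is S-related to itself.
Serial: yes — every world has a successor (e.g. w1 S w1).
Symmetric: no — w5 S w1 but not w1 S w5.
Transitive: yes — every two-step S-path is closed by a direct edge.
Only symmetric fails.

symmetric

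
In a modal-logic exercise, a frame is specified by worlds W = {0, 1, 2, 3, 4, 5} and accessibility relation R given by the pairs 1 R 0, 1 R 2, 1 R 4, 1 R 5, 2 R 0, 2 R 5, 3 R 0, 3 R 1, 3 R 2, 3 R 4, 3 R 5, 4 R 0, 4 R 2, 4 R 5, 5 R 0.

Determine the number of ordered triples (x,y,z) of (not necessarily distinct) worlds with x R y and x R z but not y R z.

Enumerating: (1,0,0), (1,0,2), (1,0,4), (1,0,5), (1,2,2), (1,2,4), (1,4,4), (1,5,2), (1,5,4), (1,5,5), (2,0,0), (2,0,5), … and 23 more.
Total: 35.

35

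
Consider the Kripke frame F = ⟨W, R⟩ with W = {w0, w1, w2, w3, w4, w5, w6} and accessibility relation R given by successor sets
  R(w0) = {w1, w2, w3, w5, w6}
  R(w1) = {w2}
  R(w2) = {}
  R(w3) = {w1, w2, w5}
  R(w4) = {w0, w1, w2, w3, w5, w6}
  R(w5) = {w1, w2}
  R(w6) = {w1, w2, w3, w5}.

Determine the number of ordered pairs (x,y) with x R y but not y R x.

Enumerating: (w0,w1), (w0,w2), (w0,w3), (w0,w5), (w0,w6), (w1,w2), (w3,w1), (w3,w2), (w3,w5), (w4,w0), (w4,w1), (w4,w2), … and 9 more.
Total: 21.

21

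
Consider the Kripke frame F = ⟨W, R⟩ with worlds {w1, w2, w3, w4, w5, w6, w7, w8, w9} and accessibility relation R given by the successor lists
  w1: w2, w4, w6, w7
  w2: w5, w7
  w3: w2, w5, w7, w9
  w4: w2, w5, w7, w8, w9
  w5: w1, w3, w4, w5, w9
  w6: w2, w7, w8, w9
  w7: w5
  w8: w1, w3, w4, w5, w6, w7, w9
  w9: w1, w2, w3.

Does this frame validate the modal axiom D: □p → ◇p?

By correspondence theory, D is valid on a frame iff R is serial.
Serial: yes — every world has a successor (e.g. w1 R w2).

Yes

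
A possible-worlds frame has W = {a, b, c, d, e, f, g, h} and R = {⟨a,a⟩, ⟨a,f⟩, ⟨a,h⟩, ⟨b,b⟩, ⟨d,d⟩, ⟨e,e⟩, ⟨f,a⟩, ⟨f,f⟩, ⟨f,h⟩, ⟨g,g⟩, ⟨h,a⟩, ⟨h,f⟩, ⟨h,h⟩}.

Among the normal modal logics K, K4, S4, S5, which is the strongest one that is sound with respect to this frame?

K4

Transitive (axiom 4): yes — every two-step R-path is closed by a direct edge.
Reflexive (axiom T): no — c is not related to itself.
Euclidean (axiom 5): yes — any two successors of a common world are R-related.
So F validates K, K4; S4 would additionally require R to be reflexive. The strongest is K4.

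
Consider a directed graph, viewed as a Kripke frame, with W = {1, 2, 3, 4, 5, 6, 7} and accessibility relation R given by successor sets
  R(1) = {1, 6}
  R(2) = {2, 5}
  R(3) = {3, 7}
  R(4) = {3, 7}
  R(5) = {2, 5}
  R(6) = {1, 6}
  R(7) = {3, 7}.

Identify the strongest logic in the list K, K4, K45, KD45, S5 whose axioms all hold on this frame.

Transitive (axiom 4): yes — every two-step R-path is closed by a direct edge.
Euclidean (axiom 5): yes — any two successors of a common world are R-related.
Serial (axiom D): yes — every world has a successor (e.g. 1 R 1).
Reflexive (axiom T): no — 4 is not related to itself.
So F validates K, K4, K45, KD45; S5 would additionally require R to be reflexive. The strongest is KD45.

KD45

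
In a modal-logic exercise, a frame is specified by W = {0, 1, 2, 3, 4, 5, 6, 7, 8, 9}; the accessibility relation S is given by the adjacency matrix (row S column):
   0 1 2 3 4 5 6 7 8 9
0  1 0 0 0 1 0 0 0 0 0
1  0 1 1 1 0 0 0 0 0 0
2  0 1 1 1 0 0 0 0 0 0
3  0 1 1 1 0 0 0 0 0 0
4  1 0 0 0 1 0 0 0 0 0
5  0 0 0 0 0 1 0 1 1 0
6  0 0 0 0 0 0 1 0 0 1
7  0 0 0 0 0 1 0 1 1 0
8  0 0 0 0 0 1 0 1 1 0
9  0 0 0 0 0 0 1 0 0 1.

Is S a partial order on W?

Reflexive: yes — every world is S-related to itself.
Transitive: yes — every two-step S-path is closed by a direct edge.
Antisymmetric: no — 0 S 4 and 4 S 0 with 0 ≠ 4.
So S is not a partial order.

No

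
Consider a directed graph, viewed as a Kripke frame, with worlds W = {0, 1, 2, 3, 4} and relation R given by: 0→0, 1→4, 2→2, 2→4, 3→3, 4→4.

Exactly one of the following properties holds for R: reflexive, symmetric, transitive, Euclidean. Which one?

Reflexive: no — 1 is not related to itself.
Symmetric: no — 1 R 4 but not 4 R 1.
Transitive: yes — every two-step R-path is closed by a direct edge.
Euclidean: no — 2 R 4 and 2 R 2, but not 4 R 2.
Only transitive holds.

transitive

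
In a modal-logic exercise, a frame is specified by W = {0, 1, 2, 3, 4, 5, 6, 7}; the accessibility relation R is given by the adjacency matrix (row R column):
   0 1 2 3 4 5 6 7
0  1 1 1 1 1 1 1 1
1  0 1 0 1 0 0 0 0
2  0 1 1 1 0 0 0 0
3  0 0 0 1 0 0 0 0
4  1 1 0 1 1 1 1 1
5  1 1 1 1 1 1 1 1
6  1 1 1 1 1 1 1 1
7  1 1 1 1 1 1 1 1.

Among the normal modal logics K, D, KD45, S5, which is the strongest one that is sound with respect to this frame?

Serial (axiom D): yes — every world has a successor (e.g. 0 R 0).
Euclidean (axiom 5): no — 0 R 1 and 0 R 2, but not 1 R 2.
Transitive (axiom 4): no — 4 R 0 and 0 R 2, but not 4 R 2.
Reflexive (axiom T): yes — every world is R-related to itself.
So F validates K, D; KD45 would additionally require R to be Euclidean and transitive. The strongest is D.

D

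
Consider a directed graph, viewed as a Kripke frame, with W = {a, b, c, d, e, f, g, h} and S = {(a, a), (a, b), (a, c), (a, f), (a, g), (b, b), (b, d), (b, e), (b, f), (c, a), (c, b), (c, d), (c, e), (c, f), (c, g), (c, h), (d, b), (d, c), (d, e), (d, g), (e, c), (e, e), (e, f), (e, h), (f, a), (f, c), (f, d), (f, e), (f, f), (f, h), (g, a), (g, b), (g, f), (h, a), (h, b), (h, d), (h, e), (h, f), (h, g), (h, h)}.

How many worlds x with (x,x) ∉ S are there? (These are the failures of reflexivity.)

3

Enumerating: c, d, g.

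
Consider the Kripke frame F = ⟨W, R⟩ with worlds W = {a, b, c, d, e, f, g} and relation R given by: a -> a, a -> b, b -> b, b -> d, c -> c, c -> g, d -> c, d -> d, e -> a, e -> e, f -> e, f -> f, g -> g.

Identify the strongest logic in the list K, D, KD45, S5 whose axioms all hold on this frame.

D

Serial (axiom D): yes — every world has a successor (e.g. a R a).
Euclidean (axiom 5): no — a R b and a R a, but not b R a.
Transitive (axiom 4): no — a R b and b R d, but not a R d.
Reflexive (axiom T): yes — every world is R-related to itself.
So F validates K, D; KD45 would additionally require R to be Euclidean and transitive. The strongest is D.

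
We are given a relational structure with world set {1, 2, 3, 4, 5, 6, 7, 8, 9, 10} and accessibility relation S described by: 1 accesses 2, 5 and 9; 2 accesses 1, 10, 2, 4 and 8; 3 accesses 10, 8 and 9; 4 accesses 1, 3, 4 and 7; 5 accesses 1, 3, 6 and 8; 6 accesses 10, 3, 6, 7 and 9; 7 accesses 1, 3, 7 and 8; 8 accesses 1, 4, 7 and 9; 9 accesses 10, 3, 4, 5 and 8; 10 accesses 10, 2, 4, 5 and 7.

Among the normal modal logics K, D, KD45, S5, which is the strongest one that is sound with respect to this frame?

Serial (axiom D): yes — every world has a successor (e.g. 1 S 2).
Euclidean (axiom 5): no — 1 S 2 and 1 S 5, but not 2 S 5.
Transitive (axiom 4): no — 1 S 2 and 2 S 10, but not 1 S 10.
Reflexive (axiom T): no — 1 is not related to itself.
So F validates K, D; KD45 would additionally require S to be Euclidean and transitive. The strongest is D.

D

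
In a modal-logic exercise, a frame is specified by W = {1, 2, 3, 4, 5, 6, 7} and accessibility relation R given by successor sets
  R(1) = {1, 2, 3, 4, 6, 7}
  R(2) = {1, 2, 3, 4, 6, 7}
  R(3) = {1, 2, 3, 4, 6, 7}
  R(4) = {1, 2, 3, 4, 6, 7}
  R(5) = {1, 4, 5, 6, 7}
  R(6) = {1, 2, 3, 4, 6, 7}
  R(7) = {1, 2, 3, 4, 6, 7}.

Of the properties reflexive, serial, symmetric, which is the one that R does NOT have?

symmetric

Reflexive: yes — every world is R-related to itself.
Serial: yes — every world has a successor (e.g. 1 R 1).
Symmetric: no — 5 R 1 but not 1 R 5.
Only symmetric fails.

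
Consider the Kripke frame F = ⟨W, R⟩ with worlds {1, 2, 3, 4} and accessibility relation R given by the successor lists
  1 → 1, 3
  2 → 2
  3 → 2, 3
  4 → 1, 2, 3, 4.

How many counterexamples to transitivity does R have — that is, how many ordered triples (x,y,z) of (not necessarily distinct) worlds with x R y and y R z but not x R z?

1

Enumerating: (1,3,2).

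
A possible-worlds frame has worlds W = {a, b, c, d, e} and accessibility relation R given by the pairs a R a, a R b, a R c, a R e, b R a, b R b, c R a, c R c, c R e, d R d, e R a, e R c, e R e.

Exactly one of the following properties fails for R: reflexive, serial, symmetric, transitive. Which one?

Reflexive: yes — every world is R-related to itself.
Serial: yes — every world has a successor (e.g. a R a).
Symmetric: yes — every pair in R has its reverse in R.
Transitive: no — b R a and a R c, but not b R c.
Only transitive fails.

transitive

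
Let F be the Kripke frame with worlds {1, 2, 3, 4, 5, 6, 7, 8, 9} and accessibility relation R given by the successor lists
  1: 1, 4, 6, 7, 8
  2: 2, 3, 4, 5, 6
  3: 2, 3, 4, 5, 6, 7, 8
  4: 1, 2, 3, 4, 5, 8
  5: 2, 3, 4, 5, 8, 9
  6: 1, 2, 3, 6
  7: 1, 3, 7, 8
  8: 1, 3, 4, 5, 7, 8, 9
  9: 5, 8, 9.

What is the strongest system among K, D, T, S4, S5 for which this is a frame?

T

Serial (axiom D): yes — every world has a successor (e.g. 1 R 1).
Reflexive (axiom T): yes — every world is R-related to itself.
Transitive (axiom 4): no — 1 R 4 and 4 R 2, but not 1 R 2.
Euclidean (axiom 5): no — 1 R 4 and 1 R 6, but not 4 R 6.
So F validates K, D, T; S4 would additionally require R to be transitive. The strongest is T.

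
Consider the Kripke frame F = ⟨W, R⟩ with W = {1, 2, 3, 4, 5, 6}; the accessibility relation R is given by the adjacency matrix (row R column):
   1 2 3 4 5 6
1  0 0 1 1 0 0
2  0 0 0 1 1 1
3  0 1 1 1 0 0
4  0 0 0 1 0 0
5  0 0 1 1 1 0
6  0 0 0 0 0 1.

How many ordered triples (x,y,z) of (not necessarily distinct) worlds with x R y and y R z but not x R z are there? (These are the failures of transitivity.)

5

Enumerating: (1,3,2), (2,5,3), (3,2,5), (3,2,6), (5,3,2).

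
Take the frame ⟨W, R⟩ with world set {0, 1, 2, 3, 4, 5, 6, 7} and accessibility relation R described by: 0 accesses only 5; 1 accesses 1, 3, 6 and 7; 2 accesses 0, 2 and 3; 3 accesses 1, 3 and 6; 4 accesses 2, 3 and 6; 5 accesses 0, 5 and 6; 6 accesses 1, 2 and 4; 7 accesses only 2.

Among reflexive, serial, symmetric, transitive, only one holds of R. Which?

serial

Reflexive: no — 0 is not related to itself.
Serial: yes — every world has a successor (e.g. 0 R 5).
Symmetric: no — 1 R 7 but not 7 R 1.
Transitive: no — 0 R 5 and 5 R 6, but not 0 R 6.
Only serial holds.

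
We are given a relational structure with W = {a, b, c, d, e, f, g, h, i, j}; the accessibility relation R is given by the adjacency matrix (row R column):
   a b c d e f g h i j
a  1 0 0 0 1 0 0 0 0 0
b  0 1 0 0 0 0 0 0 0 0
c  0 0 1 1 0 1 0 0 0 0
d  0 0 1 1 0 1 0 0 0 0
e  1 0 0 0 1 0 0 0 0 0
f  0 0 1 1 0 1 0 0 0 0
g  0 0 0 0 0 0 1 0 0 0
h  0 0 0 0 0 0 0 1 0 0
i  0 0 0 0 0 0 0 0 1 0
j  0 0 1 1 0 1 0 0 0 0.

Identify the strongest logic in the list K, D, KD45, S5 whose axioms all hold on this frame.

Serial (axiom D): yes — every world has a successor (e.g. a R a).
Euclidean (axiom 5): yes — any two successors of a common world are R-related.
Transitive (axiom 4): yes — every two-step R-path is closed by a direct edge.
Reflexive (axiom T): no — j is not related to itself.
So F validates K, D, KD45; S5 would additionally require R to be reflexive. The strongest is KD45.

KD45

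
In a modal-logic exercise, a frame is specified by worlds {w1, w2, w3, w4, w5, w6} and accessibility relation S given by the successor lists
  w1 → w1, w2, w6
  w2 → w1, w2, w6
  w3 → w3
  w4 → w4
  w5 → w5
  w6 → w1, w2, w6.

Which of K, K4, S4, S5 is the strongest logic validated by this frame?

S5

Transitive (axiom 4): yes — every two-step S-path is closed by a direct edge.
Reflexive (axiom T): yes — every world is S-related to itself.
Euclidean (axiom 5): yes — any two successors of a common world are S-related.
So F validates K, K4, S4, S5. The strongest is S5.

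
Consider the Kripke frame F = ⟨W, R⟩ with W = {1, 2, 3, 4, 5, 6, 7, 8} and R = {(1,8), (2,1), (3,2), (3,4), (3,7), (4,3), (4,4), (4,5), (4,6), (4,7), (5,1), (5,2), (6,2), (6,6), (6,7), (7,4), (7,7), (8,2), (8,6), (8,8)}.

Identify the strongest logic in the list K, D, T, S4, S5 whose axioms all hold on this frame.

D

Serial (axiom D): yes — every world has a successor (e.g. 1 R 8).
Reflexive (axiom T): no — 1 is not related to itself.
Transitive (axiom 4): no — 1 R 8 and 8 R 2, but not 1 R 2.
Euclidean (axiom 5): no — 3 R 2 and 3 R 4, but not 2 R 4.
So F validates K, D; T would additionally require R to be reflexive. The strongest is D.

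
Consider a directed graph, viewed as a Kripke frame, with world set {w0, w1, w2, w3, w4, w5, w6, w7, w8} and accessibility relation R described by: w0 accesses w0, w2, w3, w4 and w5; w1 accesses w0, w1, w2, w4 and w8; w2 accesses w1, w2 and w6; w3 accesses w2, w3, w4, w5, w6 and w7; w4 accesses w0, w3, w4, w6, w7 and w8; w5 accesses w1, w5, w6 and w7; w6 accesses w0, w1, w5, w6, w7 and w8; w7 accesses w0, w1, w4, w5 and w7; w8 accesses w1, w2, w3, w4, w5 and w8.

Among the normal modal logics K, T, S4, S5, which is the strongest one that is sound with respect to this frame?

T

Reflexive (axiom T): yes — every world is R-related to itself.
Transitive (axiom 4): no — w0 R w2 and w2 R w1, but not w0 R w1.
Euclidean (axiom 5): no — w0 R w2 and w0 R w3, but not w2 R w3.
So F validates K, T; S4 would additionally require R to be transitive. The strongest is T.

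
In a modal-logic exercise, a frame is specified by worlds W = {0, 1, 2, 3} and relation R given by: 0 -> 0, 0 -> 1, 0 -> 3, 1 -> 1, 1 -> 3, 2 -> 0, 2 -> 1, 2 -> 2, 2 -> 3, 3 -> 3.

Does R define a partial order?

Yes

Reflexive: yes — every world is R-related to itself.
Transitive: yes — every two-step R-path is closed by a direct edge.
Antisymmetric: yes — no distinct pair is related both ways.
So R is a partial order.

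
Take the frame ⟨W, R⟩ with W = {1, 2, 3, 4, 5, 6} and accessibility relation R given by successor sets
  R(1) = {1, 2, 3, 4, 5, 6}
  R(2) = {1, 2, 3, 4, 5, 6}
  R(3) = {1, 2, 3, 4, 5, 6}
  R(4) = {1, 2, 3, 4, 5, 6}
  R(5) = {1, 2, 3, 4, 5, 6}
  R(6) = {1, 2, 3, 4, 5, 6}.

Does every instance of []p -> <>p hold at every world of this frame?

Yes

Axiom D corresponds to the accessibility relation being serial.
Serial: yes — every world has a successor (e.g. 1 R 1).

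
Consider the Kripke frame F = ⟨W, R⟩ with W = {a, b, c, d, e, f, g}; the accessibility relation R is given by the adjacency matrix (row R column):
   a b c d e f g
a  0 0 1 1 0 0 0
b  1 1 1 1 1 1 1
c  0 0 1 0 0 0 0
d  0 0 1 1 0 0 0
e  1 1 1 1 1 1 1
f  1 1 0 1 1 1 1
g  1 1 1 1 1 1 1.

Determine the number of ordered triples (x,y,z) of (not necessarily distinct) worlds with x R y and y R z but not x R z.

Enumerating: (f,a,c), (f,b,c), (f,d,c), (f,e,c), (f,g,c).

5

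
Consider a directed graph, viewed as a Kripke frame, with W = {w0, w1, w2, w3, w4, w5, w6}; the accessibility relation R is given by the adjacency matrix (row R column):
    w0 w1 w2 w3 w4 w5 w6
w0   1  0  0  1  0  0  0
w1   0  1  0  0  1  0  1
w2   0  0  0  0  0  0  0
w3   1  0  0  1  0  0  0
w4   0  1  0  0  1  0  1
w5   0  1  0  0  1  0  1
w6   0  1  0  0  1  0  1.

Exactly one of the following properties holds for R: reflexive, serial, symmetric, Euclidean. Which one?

Euclidean

Reflexive: no — w2 is not related to itself.
Serial: no — w2 has no R-successor.
Symmetric: no — w5 R w1 but not w1 R w5.
Euclidean: yes — any two successors of a common world are R-related.
Only Euclidean holds.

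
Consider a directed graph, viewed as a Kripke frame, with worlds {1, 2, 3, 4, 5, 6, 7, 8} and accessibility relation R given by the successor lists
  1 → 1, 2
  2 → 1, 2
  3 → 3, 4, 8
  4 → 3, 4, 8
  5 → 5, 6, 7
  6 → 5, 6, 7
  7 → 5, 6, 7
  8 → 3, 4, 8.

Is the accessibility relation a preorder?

Reflexive: yes — every world is R-related to itself.
Transitive: yes — every two-step R-path is closed by a direct edge.
So R is a preorder.

Yes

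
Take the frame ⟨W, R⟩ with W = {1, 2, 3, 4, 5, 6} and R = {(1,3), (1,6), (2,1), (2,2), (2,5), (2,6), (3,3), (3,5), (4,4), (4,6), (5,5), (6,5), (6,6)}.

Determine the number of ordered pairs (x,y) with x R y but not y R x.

Enumerating: (1,3), (1,6), (2,1), (2,5), (2,6), (3,5), (4,6), (6,5).

8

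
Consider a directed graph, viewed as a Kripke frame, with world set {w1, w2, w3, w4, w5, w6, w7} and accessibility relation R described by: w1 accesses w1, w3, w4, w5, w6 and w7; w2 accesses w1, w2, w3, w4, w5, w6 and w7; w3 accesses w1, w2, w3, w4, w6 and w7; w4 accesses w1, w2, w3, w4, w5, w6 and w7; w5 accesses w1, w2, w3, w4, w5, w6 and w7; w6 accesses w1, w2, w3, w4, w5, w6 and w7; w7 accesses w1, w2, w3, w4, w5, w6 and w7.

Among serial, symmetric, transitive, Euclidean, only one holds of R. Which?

Serial: yes — every world has a successor (e.g. w1 R w1).
Symmetric: no — w2 R w1 but not w1 R w2.
Transitive: no — w1 R w3 and w3 R w2, but not w1 R w2.
Euclidean: no — w1 R w3 and w1 R w5, but not w3 R w5.
Only serial holds.

serial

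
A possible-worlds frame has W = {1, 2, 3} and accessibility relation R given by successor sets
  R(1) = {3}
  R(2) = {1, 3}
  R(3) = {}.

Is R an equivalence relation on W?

Reflexive: no — 1 is not related to itself.
Symmetric: no — 1 R 3 but not 3 R 1.
Transitive: yes — every two-step R-path is closed by a direct edge.
So R is not an equivalence relation.

No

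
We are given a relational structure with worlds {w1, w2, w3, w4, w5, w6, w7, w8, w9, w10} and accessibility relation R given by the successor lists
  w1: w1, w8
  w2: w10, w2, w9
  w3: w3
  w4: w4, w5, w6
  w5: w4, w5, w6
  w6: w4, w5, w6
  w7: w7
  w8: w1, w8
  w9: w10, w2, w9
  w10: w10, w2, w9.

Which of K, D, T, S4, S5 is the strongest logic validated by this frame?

Serial (axiom D): yes — every world has a successor (e.g. w1 R w1).
Reflexive (axiom T): yes — every world is R-related to itself.
Transitive (axiom 4): yes — every two-step R-path is closed by a direct edge.
Euclidean (axiom 5): yes — any two successors of a common world are R-related.
So F validates K, D, T, S4, S5. The strongest is S5.

S5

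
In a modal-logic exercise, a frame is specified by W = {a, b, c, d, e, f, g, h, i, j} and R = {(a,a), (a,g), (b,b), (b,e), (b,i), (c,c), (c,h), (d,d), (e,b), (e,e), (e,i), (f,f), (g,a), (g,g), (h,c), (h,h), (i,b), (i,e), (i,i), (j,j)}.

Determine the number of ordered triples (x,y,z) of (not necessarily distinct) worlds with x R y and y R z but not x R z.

R is transitive; there are no such tuples.

0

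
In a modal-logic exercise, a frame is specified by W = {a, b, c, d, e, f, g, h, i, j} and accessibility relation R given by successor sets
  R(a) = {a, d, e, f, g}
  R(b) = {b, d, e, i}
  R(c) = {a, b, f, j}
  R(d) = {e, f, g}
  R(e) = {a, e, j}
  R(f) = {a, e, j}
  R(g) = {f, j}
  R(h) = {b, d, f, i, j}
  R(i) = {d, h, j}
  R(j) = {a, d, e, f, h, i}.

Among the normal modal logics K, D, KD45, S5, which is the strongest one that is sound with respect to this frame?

D

Serial (axiom D): yes — every world has a successor (e.g. a R a).
Euclidean (axiom 5): no — a R e and a R d, but not e R d.
Transitive (axiom 4): no — a R e and e R j, but not a R j.
Reflexive (axiom T): no — c is not related to itself.
So F validates K, D; KD45 would additionally require R to be Euclidean and transitive. The strongest is D.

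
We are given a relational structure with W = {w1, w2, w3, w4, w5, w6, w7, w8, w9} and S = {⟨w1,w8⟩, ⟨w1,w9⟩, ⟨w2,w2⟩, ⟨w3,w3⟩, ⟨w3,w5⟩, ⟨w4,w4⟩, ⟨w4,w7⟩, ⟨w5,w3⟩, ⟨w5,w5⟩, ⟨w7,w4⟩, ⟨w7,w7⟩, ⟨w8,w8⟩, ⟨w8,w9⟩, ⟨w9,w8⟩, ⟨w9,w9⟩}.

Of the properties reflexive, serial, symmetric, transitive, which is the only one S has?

Reflexive: no — w1 is not related to itself.
Serial: no — w6 has no S-successor.
Symmetric: no — w1 S w8 but not w8 S w1.
Transitive: yes — every two-step S-path is closed by a direct edge.
Only transitive holds.

transitive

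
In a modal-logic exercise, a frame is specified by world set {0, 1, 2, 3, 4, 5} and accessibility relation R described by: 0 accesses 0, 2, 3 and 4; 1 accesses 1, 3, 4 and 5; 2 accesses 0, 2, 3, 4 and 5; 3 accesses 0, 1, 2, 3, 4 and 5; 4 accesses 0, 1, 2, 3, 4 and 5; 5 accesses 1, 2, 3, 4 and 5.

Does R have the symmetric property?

Symmetric: yes — every pair in R has its reverse in R.

Yes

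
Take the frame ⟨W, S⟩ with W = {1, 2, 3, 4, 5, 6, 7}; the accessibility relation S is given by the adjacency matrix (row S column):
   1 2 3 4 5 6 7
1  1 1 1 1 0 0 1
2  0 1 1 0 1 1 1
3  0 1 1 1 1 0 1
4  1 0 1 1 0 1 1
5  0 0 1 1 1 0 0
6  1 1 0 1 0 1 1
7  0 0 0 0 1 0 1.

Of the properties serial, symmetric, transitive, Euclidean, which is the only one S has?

Serial: yes — every world has a successor (e.g. 1 S 1).
Symmetric: no — 1 S 2 but not 2 S 1.
Transitive: no — 1 S 2 and 2 S 5, but not 1 S 5.
Euclidean: no — 1 S 2 and 1 S 4, but not 2 S 4.
Only serial holds.

serial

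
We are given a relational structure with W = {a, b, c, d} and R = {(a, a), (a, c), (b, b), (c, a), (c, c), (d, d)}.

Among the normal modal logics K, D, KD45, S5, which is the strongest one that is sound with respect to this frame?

S5

Serial (axiom D): yes — every world has a successor (e.g. a R a).
Euclidean (axiom 5): yes — any two successors of a common world are R-related.
Transitive (axiom 4): yes — every two-step R-path is closed by a direct edge.
Reflexive (axiom T): yes — every world is R-related to itself.
So F validates K, D, KD45, S5. The strongest is S5.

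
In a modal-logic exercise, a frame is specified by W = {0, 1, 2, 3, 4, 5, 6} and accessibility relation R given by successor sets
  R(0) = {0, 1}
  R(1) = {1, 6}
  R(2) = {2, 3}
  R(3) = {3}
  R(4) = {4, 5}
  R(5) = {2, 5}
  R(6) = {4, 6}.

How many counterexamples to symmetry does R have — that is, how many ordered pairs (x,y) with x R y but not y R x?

6

Enumerating: (0,1), (1,6), (2,3), (4,5), (5,2), (6,4).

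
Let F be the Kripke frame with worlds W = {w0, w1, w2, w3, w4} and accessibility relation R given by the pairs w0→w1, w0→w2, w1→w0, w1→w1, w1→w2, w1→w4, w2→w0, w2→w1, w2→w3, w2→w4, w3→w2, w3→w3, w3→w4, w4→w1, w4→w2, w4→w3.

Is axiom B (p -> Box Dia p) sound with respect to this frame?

Yes

The schema B characterises exactly the symmetric frames.
Symmetric: yes — every pair in R has its reverse in R.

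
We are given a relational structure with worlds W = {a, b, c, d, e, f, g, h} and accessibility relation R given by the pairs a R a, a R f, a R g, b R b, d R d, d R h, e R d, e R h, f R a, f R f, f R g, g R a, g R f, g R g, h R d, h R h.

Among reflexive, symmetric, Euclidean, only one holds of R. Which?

Reflexive: no — c is not related to itself.
Symmetric: no — e R d but not d R e.
Euclidean: yes — any two successors of a common world are R-related.
Only Euclidean holds.

Euclidean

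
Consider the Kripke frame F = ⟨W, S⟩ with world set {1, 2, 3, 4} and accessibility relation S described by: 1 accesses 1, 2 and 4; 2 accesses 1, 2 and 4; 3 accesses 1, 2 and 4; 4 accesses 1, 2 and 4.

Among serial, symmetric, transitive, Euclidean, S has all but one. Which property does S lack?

Serial: yes — every world has a successor (e.g. 1 S 1).
Symmetric: no — 3 S 1 but not 1 S 3.
Transitive: yes — every two-step S-path is closed by a direct edge.
Euclidean: yes — any two successors of a common world are S-related.
Only symmetric fails.

symmetric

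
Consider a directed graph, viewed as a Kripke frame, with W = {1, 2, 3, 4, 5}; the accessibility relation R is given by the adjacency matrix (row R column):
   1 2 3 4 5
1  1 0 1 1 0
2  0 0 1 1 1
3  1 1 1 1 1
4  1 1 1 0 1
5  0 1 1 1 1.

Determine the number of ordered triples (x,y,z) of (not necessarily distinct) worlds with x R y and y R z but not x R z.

Enumerating: (1,3,2), (1,3,5), (1,4,2), (1,4,5), (2,3,1), (2,3,2), (2,4,1), (2,4,2), (2,5,2), (4,1,4), (4,2,4), (4,3,4), (4,5,4), (5,3,1), (5,4,1).

15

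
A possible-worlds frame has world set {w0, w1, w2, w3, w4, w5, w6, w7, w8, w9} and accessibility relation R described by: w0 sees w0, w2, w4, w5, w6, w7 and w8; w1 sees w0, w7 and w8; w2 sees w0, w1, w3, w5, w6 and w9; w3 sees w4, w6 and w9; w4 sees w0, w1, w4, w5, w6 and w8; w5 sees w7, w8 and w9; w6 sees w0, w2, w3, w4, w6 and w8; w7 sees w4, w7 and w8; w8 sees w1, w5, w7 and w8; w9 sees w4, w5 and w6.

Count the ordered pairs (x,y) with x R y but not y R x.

19

Enumerating: (w0,w5), (w0,w7), (w0,w8), (w1,w0), (w1,w7), (w2,w1), (w2,w3), (w2,w5), (w2,w9), (w3,w4), (w3,w9), (w4,w1), … and 7 more.
Total: 19.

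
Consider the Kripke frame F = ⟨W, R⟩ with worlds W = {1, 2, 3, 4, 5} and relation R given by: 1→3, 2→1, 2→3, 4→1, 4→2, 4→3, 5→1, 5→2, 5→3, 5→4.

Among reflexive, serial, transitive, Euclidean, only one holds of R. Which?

transitive

Reflexive: no — 1 is not related to itself.
Serial: no — 3 has no R-successor.
Transitive: yes — every two-step R-path is closed by a direct edge.
Euclidean: no — 2 R 3 and 2 R 1, but not 3 R 1.
Only transitive holds.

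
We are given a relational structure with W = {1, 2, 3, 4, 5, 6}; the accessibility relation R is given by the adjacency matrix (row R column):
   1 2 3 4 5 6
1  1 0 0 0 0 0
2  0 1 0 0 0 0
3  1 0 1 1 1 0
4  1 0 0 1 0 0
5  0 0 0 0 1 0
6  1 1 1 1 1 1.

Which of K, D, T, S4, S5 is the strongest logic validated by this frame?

Serial (axiom D): yes — every world has a successor (e.g. 1 R 1).
Reflexive (axiom T): yes — every world is R-related to itself.
Transitive (axiom 4): yes — every two-step R-path is closed by a direct edge.
Euclidean (axiom 5): no — 3 R 1 and 3 R 4, but not 1 R 4.
So F validates K, D, T, S4; S5 would additionally require R to be Euclidean. The strongest is S4.

S4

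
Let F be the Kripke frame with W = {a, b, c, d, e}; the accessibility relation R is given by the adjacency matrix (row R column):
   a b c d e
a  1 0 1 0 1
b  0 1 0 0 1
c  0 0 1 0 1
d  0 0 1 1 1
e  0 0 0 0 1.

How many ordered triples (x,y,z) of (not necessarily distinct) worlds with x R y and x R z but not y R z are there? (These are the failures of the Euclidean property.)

Enumerating: (a,c,a), (a,e,a), (a,e,c), (b,e,b), (c,e,c), (d,c,d), (d,e,c), (d,e,d).

8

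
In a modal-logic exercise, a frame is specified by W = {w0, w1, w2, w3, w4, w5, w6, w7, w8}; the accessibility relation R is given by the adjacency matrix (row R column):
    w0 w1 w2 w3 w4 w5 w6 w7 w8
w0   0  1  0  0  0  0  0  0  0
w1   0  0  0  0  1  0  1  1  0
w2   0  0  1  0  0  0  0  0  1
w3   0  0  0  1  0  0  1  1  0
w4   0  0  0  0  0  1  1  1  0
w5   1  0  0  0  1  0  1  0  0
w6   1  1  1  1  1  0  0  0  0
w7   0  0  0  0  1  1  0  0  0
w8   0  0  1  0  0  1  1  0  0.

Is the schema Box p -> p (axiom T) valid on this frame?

By correspondence theory, T is valid on a frame iff R is reflexive.
Reflexive: no — w0 is not related to itself.

No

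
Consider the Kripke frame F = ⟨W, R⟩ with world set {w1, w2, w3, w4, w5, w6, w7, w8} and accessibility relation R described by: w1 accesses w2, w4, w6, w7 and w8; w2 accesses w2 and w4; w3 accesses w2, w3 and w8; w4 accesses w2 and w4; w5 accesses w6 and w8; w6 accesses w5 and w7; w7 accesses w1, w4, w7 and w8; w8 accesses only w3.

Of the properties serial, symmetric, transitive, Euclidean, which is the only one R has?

Serial: yes — every world has a successor (e.g. w1 R w2).
Symmetric: no — w1 R w2 but not w2 R w1.
Transitive: no — w1 R w6 and w6 R w5, but not w1 R w5.
Euclidean: no — w1 R w2 and w1 R w6, but not w2 R w6.
Only serial holds.

serial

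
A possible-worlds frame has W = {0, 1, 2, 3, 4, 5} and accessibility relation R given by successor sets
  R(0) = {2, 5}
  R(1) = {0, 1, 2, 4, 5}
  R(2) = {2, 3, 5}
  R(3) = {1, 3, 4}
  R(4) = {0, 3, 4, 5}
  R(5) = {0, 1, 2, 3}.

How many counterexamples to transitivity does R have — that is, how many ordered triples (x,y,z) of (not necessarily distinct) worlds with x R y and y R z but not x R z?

Enumerating: (0,2,3), (0,5,0), (0,5,1), (0,5,3), (1,2,3), (1,4,3), (1,5,3), (2,3,1), (2,3,4), (2,5,0), (2,5,1), (3,1,0), … and 13 more.
Total: 25.

25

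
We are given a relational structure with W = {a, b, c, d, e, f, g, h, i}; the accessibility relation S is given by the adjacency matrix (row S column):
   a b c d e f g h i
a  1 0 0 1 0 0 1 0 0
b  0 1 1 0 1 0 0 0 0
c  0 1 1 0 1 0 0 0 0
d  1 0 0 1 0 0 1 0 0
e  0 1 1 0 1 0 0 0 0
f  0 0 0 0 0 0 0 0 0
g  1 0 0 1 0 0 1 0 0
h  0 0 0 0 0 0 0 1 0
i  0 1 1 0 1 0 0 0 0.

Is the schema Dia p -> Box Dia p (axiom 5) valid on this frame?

Yes

By correspondence theory, 5 is valid on a frame iff S is Euclidean.
Euclidean: yes — any two successors of a common world are S-related.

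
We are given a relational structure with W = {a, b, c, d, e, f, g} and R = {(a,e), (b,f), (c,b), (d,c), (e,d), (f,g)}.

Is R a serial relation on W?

No

Serial: no — g has no R-successor.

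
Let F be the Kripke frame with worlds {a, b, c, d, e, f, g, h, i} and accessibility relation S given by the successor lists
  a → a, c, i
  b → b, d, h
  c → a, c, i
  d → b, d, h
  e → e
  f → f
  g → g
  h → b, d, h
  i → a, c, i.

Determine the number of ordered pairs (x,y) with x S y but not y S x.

S is symmetric; there are no such tuples.

0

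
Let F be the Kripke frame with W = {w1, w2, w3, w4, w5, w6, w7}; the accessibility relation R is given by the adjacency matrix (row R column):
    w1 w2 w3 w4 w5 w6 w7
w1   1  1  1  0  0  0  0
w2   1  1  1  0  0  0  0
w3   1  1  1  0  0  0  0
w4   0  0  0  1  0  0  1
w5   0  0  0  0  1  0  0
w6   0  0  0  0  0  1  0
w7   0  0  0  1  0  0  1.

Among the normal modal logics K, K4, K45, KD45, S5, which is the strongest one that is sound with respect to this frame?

Transitive (axiom 4): yes — every two-step R-path is closed by a direct edge.
Euclidean (axiom 5): yes — any two successors of a common world are R-related.
Serial (axiom D): yes — every world has a successor (e.g. w1 R w1).
Reflexive (axiom T): yes — every world is R-related to itself.
So F validates K, K4, K45, KD45, S5. The strongest is S5.

S5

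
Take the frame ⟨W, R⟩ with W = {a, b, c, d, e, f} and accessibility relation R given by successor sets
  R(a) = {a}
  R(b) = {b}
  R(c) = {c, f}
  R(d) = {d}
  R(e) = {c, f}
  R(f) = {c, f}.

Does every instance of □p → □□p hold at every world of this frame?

Yes

Axiom 4 corresponds to the accessibility relation being transitive.
Transitive: yes — every two-step R-path is closed by a direct edge.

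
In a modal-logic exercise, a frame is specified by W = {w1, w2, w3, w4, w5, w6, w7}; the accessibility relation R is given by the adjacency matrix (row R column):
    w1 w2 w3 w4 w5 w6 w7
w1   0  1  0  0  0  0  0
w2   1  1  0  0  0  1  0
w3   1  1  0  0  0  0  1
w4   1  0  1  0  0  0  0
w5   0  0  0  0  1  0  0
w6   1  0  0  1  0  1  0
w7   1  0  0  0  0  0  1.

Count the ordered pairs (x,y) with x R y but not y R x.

9

Enumerating: (w2,w6), (w3,w1), (w3,w2), (w3,w7), (w4,w1), (w4,w3), (w6,w1), (w6,w4), (w7,w1).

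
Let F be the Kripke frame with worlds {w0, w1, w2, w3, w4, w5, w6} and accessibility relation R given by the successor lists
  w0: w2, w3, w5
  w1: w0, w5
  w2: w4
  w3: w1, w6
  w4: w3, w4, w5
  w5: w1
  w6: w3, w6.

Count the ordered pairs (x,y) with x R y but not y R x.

Enumerating: (w0,w2), (w0,w3), (w0,w5), (w1,w0), (w2,w4), (w3,w1), (w4,w3), (w4,w5).

8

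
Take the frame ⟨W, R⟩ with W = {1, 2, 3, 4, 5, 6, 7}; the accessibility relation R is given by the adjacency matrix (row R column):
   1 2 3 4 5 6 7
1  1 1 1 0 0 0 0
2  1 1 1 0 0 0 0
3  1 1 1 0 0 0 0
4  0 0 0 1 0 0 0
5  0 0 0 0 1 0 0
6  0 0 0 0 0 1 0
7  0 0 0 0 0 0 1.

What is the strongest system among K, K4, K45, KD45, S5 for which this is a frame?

Transitive (axiom 4): yes — every two-step R-path is closed by a direct edge.
Euclidean (axiom 5): yes — any two successors of a common world are R-related.
Serial (axiom D): yes — every world has a successor (e.g. 1 R 1).
Reflexive (axiom T): yes — every world is R-related to itself.
So F validates K, K4, K45, KD45, S5. The strongest is S5.

S5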